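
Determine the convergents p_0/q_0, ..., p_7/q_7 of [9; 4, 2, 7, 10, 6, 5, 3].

Using the convergent recurrence p_i = a_i*p_{i-1} + p_{i-2}, q_i = a_i*q_{i-1} + q_{i-2} with p_{-2}=0, p_{-1}=1, q_{-2}=1, q_{-1}=0:
  i=0: a_0=9, p_0 = 9*1 + 0 = 9, q_0 = 9*0 + 1 = 1.
  i=1: a_1=4, p_1 = 4*9 + 1 = 37, q_1 = 4*1 + 0 = 4.
  i=2: a_2=2, p_2 = 2*37 + 9 = 83, q_2 = 2*4 + 1 = 9.
  i=3: a_3=7, p_3 = 7*83 + 37 = 618, q_3 = 7*9 + 4 = 67.
  i=4: a_4=10, p_4 = 10*618 + 83 = 6263, q_4 = 10*67 + 9 = 679.
  i=5: a_5=6, p_5 = 6*6263 + 618 = 38196, q_5 = 6*679 + 67 = 4141.
  i=6: a_6=5, p_6 = 5*38196 + 6263 = 197243, q_6 = 5*4141 + 679 = 21384.
  i=7: a_7=3, p_7 = 3*197243 + 38196 = 629925, q_7 = 3*21384 + 4141 = 68293.

9/1, 37/4, 83/9, 618/67, 6263/679, 38196/4141, 197243/21384, 629925/68293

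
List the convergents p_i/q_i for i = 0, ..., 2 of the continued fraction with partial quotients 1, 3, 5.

Using the convergent recurrence p_i = a_i*p_{i-1} + p_{i-2}, q_i = a_i*q_{i-1} + q_{i-2} with p_{-2}=0, p_{-1}=1, q_{-2}=1, q_{-1}=0:
  i=0: a_0=1, p_0 = 1*1 + 0 = 1, q_0 = 1*0 + 1 = 1.
  i=1: a_1=3, p_1 = 3*1 + 1 = 4, q_1 = 3*1 + 0 = 3.
  i=2: a_2=5, p_2 = 5*4 + 1 = 21, q_2 = 5*3 + 1 = 16.

1/1, 4/3, 21/16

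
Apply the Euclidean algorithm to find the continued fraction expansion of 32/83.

[0; 2, 1, 1, 2, 6]

Run the Euclidean algorithm on 32 and 83; the successive quotients are the partial quotients a_0, a_1, ... (each step inverts the fractional part left over by the previous one):
  32 = 0*83 + 32, so a_0 = 0.
  83 = 2*32 + 19, so a_1 = 2.
  32 = 1*19 + 13, so a_2 = 1.
  19 = 1*13 + 6, so a_3 = 1.
  13 = 2*6 + 1, so a_4 = 2.
  6 = 6*1 + 0, so a_5 = 6.
The remainder reaches 0 after 6 divisions, so the expansion has 6 partial quotients, read off in order.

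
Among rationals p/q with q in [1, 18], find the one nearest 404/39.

Expand x = 404/39 as a continued fraction with the Euclidean algorithm:
  404 = 10*39 + 14, so a_0 = 10.
  39 = 2*14 + 11, so a_1 = 2.
  14 = 1*11 + 3, so a_2 = 1.
  11 = 3*3 + 2, so a_3 = 3.
  3 = 1*2 + 1, so a_4 = 1.
  2 = 2*1 + 0, so a_5 = 2.
so x = [10; 2, 1, 3, 1, 2].
Convergents (p_i = a_i*p_{i-1} + p_{i-2}, q_i = a_i*q_{i-1} + q_{i-2} with p_{-2}=0, p_{-1}=1, q_{-2}=1, q_{-1}=0), until the denominator exceeds 18:
  i=0: a_0=10, p_0 = 10*1 + 0 = 10, q_0 = 10*0 + 1 = 1.
  i=1: a_1=2, p_1 = 2*10 + 1 = 21, q_1 = 2*1 + 0 = 2.
  i=2: a_2=1, p_2 = 1*21 + 10 = 31, q_2 = 1*2 + 1 = 3.
  i=3: a_3=3, p_3 = 3*31 + 21 = 114, q_3 = 3*3 + 2 = 11.
  i=4: a_4=1, p_4 = 1*114 + 31 = 145, q_4 = 1*11 + 3 = 14.
  i=5: a_5=2, p_5 = 2*145 + 114 = 404, q_5 = 2*14 + 11 = 39.
q_5 = 39 > 18, so the last convergent with denominator <= 18 is p_4/q_4 = 145/14.
The closest fraction with denominator <= 18 is either p_4/q_4 or the intermediate fraction (k*p_4 + p_3)/(k*q_4 + q_3) with the largest k >= 1 whose denominator stays <= 18; these approach x as k grows, and every other convergent or intermediate fraction in range is farther away.
Largest k: floor((18 - q_3)/q_4) = floor((18 - 11)/14) = 0.
Since k = 0, no intermediate fraction beyond p_4/q_4 has denominator <= 18, so the convergent 145/14 is the closest (its error is |404*14 - 145*39|/(39*14) = 1/546).

145/14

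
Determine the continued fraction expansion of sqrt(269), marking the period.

[16; (2, 2, 32)]

Write x_i = (sqrt(269) + m_i)/d_i with (m_0, d_0) = (0, 1). a_0 = floor(sqrt(269)) = 16, since 16^2 = 256 <= 269 < 289 = 17^2.
Iterate m_{i+1} = d_i*a_i - m_i, d_{i+1} = (269 - m_{i+1}^2)/d_i, a_{i+1} = floor((a_0 + m_{i+1})/d_{i+1}):
  m_1 = 1*16 - 0 = 16, d_1 = (269 - 16^2)/1 = 13/1 = 13, a_1 = floor((16 + 16)/13) = 2.
  m_2 = 13*2 - 16 = 10, d_2 = (269 - 10^2)/13 = 169/13 = 13, a_2 = floor((16 + 10)/13) = 2.
  m_3 = 13*2 - 10 = 16, d_3 = (269 - 16^2)/13 = 13/13 = 1, a_3 = floor((16 + 16)/1) = 32.
  m_4 = 1*32 - 16 = 16, d_4 = (269 - 16^2)/1 = 13/1 = 13: (m_4, d_4) = (m_1, d_1) = (16, 13), so from here the quotients repeat a_1, ..., a_3; the period length is 3.
Hence the expansion of sqrt(269) is a_0 = 16 followed by the repeating block 2, 2, 32 (period 3).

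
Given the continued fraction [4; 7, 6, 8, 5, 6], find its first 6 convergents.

Using the convergent recurrence p_i = a_i*p_{i-1} + p_{i-2}, q_i = a_i*q_{i-1} + q_{i-2} with p_{-2}=0, p_{-1}=1, q_{-2}=1, q_{-1}=0:
  i=0: a_0=4, p_0 = 4*1 + 0 = 4, q_0 = 4*0 + 1 = 1.
  i=1: a_1=7, p_1 = 7*4 + 1 = 29, q_1 = 7*1 + 0 = 7.
  i=2: a_2=6, p_2 = 6*29 + 4 = 178, q_2 = 6*7 + 1 = 43.
  i=3: a_3=8, p_3 = 8*178 + 29 = 1453, q_3 = 8*43 + 7 = 351.
  i=4: a_4=5, p_4 = 5*1453 + 178 = 7443, q_4 = 5*351 + 43 = 1798.
  i=5: a_5=6, p_5 = 6*7443 + 1453 = 46111, q_5 = 6*1798 + 351 = 11139.

4/1, 29/7, 178/43, 1453/351, 7443/1798, 46111/11139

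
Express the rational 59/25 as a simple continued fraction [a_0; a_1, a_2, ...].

[2; 2, 1, 3, 2]

Run the Euclidean algorithm on 59 and 25; the successive quotients are the partial quotients a_0, a_1, ... (each step inverts the fractional part left over by the previous one):
  59 = 2*25 + 9, so a_0 = 2.
  25 = 2*9 + 7, so a_1 = 2.
  9 = 1*7 + 2, so a_2 = 1.
  7 = 3*2 + 1, so a_3 = 3.
  2 = 2*1 + 0, so a_4 = 2.
The remainder reaches 0 after 5 divisions, so the expansion has 5 partial quotients, read off in order.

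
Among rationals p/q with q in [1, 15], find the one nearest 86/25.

31/9

Expand x = 86/25 as a continued fraction with the Euclidean algorithm:
  86 = 3*25 + 11, so a_0 = 3.
  25 = 2*11 + 3, so a_1 = 2.
  11 = 3*3 + 2, so a_2 = 3.
  3 = 1*2 + 1, so a_3 = 1.
  2 = 2*1 + 0, so a_4 = 2.
so x = [3; 2, 3, 1, 2].
Convergents (p_i = a_i*p_{i-1} + p_{i-2}, q_i = a_i*q_{i-1} + q_{i-2} with p_{-2}=0, p_{-1}=1, q_{-2}=1, q_{-1}=0), until the denominator exceeds 15:
  i=0: a_0=3, p_0 = 3*1 + 0 = 3, q_0 = 3*0 + 1 = 1.
  i=1: a_1=2, p_1 = 2*3 + 1 = 7, q_1 = 2*1 + 0 = 2.
  i=2: a_2=3, p_2 = 3*7 + 3 = 24, q_2 = 3*2 + 1 = 7.
  i=3: a_3=1, p_3 = 1*24 + 7 = 31, q_3 = 1*7 + 2 = 9.
  i=4: a_4=2, p_4 = 2*31 + 24 = 86, q_4 = 2*9 + 7 = 25.
q_4 = 25 > 15, so the last convergent with denominator <= 15 is p_3/q_3 = 31/9.
The closest fraction with denominator <= 15 is either p_3/q_3 or the intermediate fraction (k*p_3 + p_2)/(k*q_3 + q_2) with the largest k >= 1 whose denominator stays <= 15; these approach x as k grows, and every other convergent or intermediate fraction in range is farther away.
Largest k: floor((15 - q_2)/q_3) = floor((15 - 7)/9) = 0.
Since k = 0, no intermediate fraction beyond p_3/q_3 has denominator <= 15, so the convergent 31/9 is the closest (its error is |86*9 - 31*25|/(25*9) = 1/225).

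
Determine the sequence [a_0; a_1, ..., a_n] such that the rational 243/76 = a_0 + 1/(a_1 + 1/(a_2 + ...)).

Run the Euclidean algorithm on 243 and 76; the successive quotients are the partial quotients a_0, a_1, ... (each step inverts the fractional part left over by the previous one):
  243 = 3*76 + 15, so a_0 = 3.
  76 = 5*15 + 1, so a_1 = 5.
  15 = 15*1 + 0, so a_2 = 15.
The remainder reaches 0 after 3 divisions, so the expansion has 3 partial quotients, read off in order.

[3; 5, 15]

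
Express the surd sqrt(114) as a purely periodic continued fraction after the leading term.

Write x_i = (sqrt(114) + m_i)/d_i with (m_0, d_0) = (0, 1). a_0 = floor(sqrt(114)) = 10, since 10^2 = 100 <= 114 < 121 = 11^2.
Iterate m_{i+1} = d_i*a_i - m_i, d_{i+1} = (114 - m_{i+1}^2)/d_i, a_{i+1} = floor((a_0 + m_{i+1})/d_{i+1}):
  m_1 = 1*10 - 0 = 10, d_1 = (114 - 10^2)/1 = 14/1 = 14, a_1 = floor((10 + 10)/14) = 1.
  m_2 = 14*1 - 10 = 4, d_2 = (114 - 4^2)/14 = 98/14 = 7, a_2 = floor((10 + 4)/7) = 2.
  m_3 = 7*2 - 4 = 10, d_3 = (114 - 10^2)/7 = 14/7 = 2, a_3 = floor((10 + 10)/2) = 10.
  m_4 = 2*10 - 10 = 10, d_4 = (114 - 10^2)/2 = 14/2 = 7, a_4 = floor((10 + 10)/7) = 2.
  m_5 = 7*2 - 10 = 4, d_5 = (114 - 4^2)/7 = 98/7 = 14, a_5 = floor((10 + 4)/14) = 1.
  m_6 = 14*1 - 4 = 10, d_6 = (114 - 10^2)/14 = 14/14 = 1, a_6 = floor((10 + 10)/1) = 20.
  m_7 = 1*20 - 10 = 10, d_7 = (114 - 10^2)/1 = 14/1 = 14: (m_7, d_7) = (m_1, d_1) = (10, 14), so from here the quotients repeat a_1, ..., a_6; the period length is 6.
Hence the expansion of sqrt(114) is a_0 = 10 followed by the repeating block 1, 2, 10, 2, 1, 20 (period 6).

[10; (1, 2, 10, 2, 1, 20)]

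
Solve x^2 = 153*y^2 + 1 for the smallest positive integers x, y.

First expand sqrt(153) as a continued fraction. With x_i = (sqrt(153) + m_i)/d_i and (m_0, d_0) = (0, 1): a_0 = floor(sqrt(153)) = 12, since 12^2 = 144 <= 153 < 169 = 13^2.
Iterate m_{i+1} = d_i*a_i - m_i, d_{i+1} = (153 - m_{i+1}^2)/d_i, a_{i+1} = floor((a_0 + m_{i+1})/d_{i+1}):
  m_1 = 1*12 - 0 = 12, d_1 = (153 - 12^2)/1 = 9/1 = 9, a_1 = floor((12 + 12)/9) = 2.
  m_2 = 9*2 - 12 = 6, d_2 = (153 - 6^2)/9 = 117/9 = 13, a_2 = floor((12 + 6)/13) = 1.
  m_3 = 13*1 - 6 = 7, d_3 = (153 - 7^2)/13 = 104/13 = 8, a_3 = floor((12 + 7)/8) = 2.
  m_4 = 8*2 - 7 = 9, d_4 = (153 - 9^2)/8 = 72/8 = 9, a_4 = floor((12 + 9)/9) = 2.
  m_5 = 9*2 - 9 = 9, d_5 = (153 - 9^2)/9 = 72/9 = 8, a_5 = floor((12 + 9)/8) = 2.
  m_6 = 8*2 - 9 = 7, d_6 = (153 - 7^2)/8 = 104/8 = 13, a_6 = floor((12 + 7)/13) = 1.
  m_7 = 13*1 - 7 = 6, d_7 = (153 - 6^2)/13 = 117/13 = 9, a_7 = floor((12 + 6)/9) = 2.
  m_8 = 9*2 - 6 = 12, d_8 = (153 - 12^2)/9 = 9/9 = 1, a_8 = floor((12 + 12)/1) = 24.
  m_9 = 1*24 - 12 = 12, d_9 = (153 - 12^2)/1 = 9/1 = 9: (m_9, d_9) = (m_1, d_1) = (12, 9), so from here the quotients repeat a_1, ..., a_8; the period length is 8.
So sqrt(153) = [12; (2, 1, 2, 2, 2, 1, 2, 24)] with period length k = 8.
k is even, so the fundamental solution of x^2 - 153y^2 = 1 is (p_{k-1}, q_{k-1}) = (p_7, q_7); compute convergents through index 7.
Convergents (p_i = a_i*p_{i-1} + p_{i-2}, q_i = a_i*q_{i-1} + q_{i-2} with p_{-2}=0, p_{-1}=1, q_{-2}=1, q_{-1}=0):
  i=0: a_0=12, p_0 = 12*1 + 0 = 12, q_0 = 12*0 + 1 = 1.
  i=1: a_1=2, p_1 = 2*12 + 1 = 25, q_1 = 2*1 + 0 = 2.
  i=2: a_2=1, p_2 = 1*25 + 12 = 37, q_2 = 1*2 + 1 = 3.
  i=3: a_3=2, p_3 = 2*37 + 25 = 99, q_3 = 2*3 + 2 = 8.
  i=4: a_4=2, p_4 = 2*99 + 37 = 235, q_4 = 2*8 + 3 = 19.
  i=5: a_5=2, p_5 = 2*235 + 99 = 569, q_5 = 2*19 + 8 = 46.
  i=6: a_6=1, p_6 = 1*569 + 235 = 804, q_6 = 1*46 + 19 = 65.
  i=7: a_7=2, p_7 = 2*804 + 569 = 2177, q_7 = 2*65 + 46 = 176.
Check: 2177^2 - 153*176^2 = 4739329 - 4739328 = 1, so (x, y) = (2177, 176) solves the equation, and by the theorem it is the least positive solution.

(x, y) = (2177, 176)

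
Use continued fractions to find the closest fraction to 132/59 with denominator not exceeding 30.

47/21

Expand x = 132/59 as a continued fraction with the Euclidean algorithm:
  132 = 2*59 + 14, so a_0 = 2.
  59 = 4*14 + 3, so a_1 = 4.
  14 = 4*3 + 2, so a_2 = 4.
  3 = 1*2 + 1, so a_3 = 1.
  2 = 2*1 + 0, so a_4 = 2.
so x = [2; 4, 4, 1, 2].
Convergents (p_i = a_i*p_{i-1} + p_{i-2}, q_i = a_i*q_{i-1} + q_{i-2} with p_{-2}=0, p_{-1}=1, q_{-2}=1, q_{-1}=0), until the denominator exceeds 30:
  i=0: a_0=2, p_0 = 2*1 + 0 = 2, q_0 = 2*0 + 1 = 1.
  i=1: a_1=4, p_1 = 4*2 + 1 = 9, q_1 = 4*1 + 0 = 4.
  i=2: a_2=4, p_2 = 4*9 + 2 = 38, q_2 = 4*4 + 1 = 17.
  i=3: a_3=1, p_3 = 1*38 + 9 = 47, q_3 = 1*17 + 4 = 21.
  i=4: a_4=2, p_4 = 2*47 + 38 = 132, q_4 = 2*21 + 17 = 59.
q_4 = 59 > 30, so the last convergent with denominator <= 30 is p_3/q_3 = 47/21.
The closest fraction with denominator <= 30 is either p_3/q_3 or the intermediate fraction (k*p_3 + p_2)/(k*q_3 + q_2) with the largest k >= 1 whose denominator stays <= 30; these approach x as k grows, and every other convergent or intermediate fraction in range is farther away.
Largest k: floor((30 - q_2)/q_3) = floor((30 - 17)/21) = 0.
Since k = 0, no intermediate fraction beyond p_3/q_3 has denominator <= 30, so the convergent 47/21 is the closest (its error is |132*21 - 47*59|/(59*21) = 1/1239).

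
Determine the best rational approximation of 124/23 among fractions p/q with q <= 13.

70/13

Expand x = 124/23 as a continued fraction with the Euclidean algorithm:
  124 = 5*23 + 9, so a_0 = 5.
  23 = 2*9 + 5, so a_1 = 2.
  9 = 1*5 + 4, so a_2 = 1.
  5 = 1*4 + 1, so a_3 = 1.
  4 = 4*1 + 0, so a_4 = 4.
so x = [5; 2, 1, 1, 4].
Convergents (p_i = a_i*p_{i-1} + p_{i-2}, q_i = a_i*q_{i-1} + q_{i-2} with p_{-2}=0, p_{-1}=1, q_{-2}=1, q_{-1}=0), until the denominator exceeds 13:
  i=0: a_0=5, p_0 = 5*1 + 0 = 5, q_0 = 5*0 + 1 = 1.
  i=1: a_1=2, p_1 = 2*5 + 1 = 11, q_1 = 2*1 + 0 = 2.
  i=2: a_2=1, p_2 = 1*11 + 5 = 16, q_2 = 1*2 + 1 = 3.
  i=3: a_3=1, p_3 = 1*16 + 11 = 27, q_3 = 1*3 + 2 = 5.
  i=4: a_4=4, p_4 = 4*27 + 16 = 124, q_4 = 4*5 + 3 = 23.
q_4 = 23 > 13, so the last convergent with denominator <= 13 is p_3/q_3 = 27/5.
The closest fraction with denominator <= 13 is either p_3/q_3 or the intermediate fraction (k*p_3 + p_2)/(k*q_3 + q_2) with the largest k >= 1 whose denominator stays <= 13; these approach x as k grows, and every other convergent or intermediate fraction in range is farther away.
Largest k: floor((13 - q_2)/q_3) = floor((13 - 3)/5) = 2.
That gives (2*27 + 16)/(2*5 + 3) = 70/13.
Compare the errors: |x - 27/5| = |124*5 - 27*23|/(23*5) = 1/115, and |x - 70/13| = |124*13 - 70*23|/(23*13) = 2/299.
Cross-multiplying, 2*115 = 230 < 299 = 1*299, so 2/299 is smaller: the intermediate fraction 70/13 is closer to x than 27/5.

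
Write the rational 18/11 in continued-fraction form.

[1; 1, 1, 1, 3]

Run the Euclidean algorithm on 18 and 11; the successive quotients are the partial quotients a_0, a_1, ... (each step inverts the fractional part left over by the previous one):
  18 = 1*11 + 7, so a_0 = 1.
  11 = 1*7 + 4, so a_1 = 1.
  7 = 1*4 + 3, so a_2 = 1.
  4 = 1*3 + 1, so a_3 = 1.
  3 = 3*1 + 0, so a_4 = 3.
The remainder reaches 0 after 5 divisions, so the expansion has 5 partial quotients, read off in order.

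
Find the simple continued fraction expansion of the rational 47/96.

Run the Euclidean algorithm on 47 and 96; the successive quotients are the partial quotients a_0, a_1, ... (each step inverts the fractional part left over by the previous one):
  47 = 0*96 + 47, so a_0 = 0.
  96 = 2*47 + 2, so a_1 = 2.
  47 = 23*2 + 1, so a_2 = 23.
  2 = 2*1 + 0, so a_3 = 2.
The remainder reaches 0 after 4 divisions, so the expansion has 4 partial quotients, read off in order.

[0; 2, 23, 2]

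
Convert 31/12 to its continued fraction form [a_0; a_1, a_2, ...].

[2; 1, 1, 2, 2]

Run the Euclidean algorithm on 31 and 12; the successive quotients are the partial quotients a_0, a_1, ... (each step inverts the fractional part left over by the previous one):
  31 = 2*12 + 7, so a_0 = 2.
  12 = 1*7 + 5, so a_1 = 1.
  7 = 1*5 + 2, so a_2 = 1.
  5 = 2*2 + 1, so a_3 = 2.
  2 = 2*1 + 0, so a_4 = 2.
The remainder reaches 0 after 5 divisions, so the expansion has 5 partial quotients, read off in order.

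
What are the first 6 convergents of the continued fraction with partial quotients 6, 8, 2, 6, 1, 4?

6/1, 49/8, 104/17, 673/110, 777/127, 3781/618

Using the convergent recurrence p_i = a_i*p_{i-1} + p_{i-2}, q_i = a_i*q_{i-1} + q_{i-2} with p_{-2}=0, p_{-1}=1, q_{-2}=1, q_{-1}=0:
  i=0: a_0=6, p_0 = 6*1 + 0 = 6, q_0 = 6*0 + 1 = 1.
  i=1: a_1=8, p_1 = 8*6 + 1 = 49, q_1 = 8*1 + 0 = 8.
  i=2: a_2=2, p_2 = 2*49 + 6 = 104, q_2 = 2*8 + 1 = 17.
  i=3: a_3=6, p_3 = 6*104 + 49 = 673, q_3 = 6*17 + 8 = 110.
  i=4: a_4=1, p_4 = 1*673 + 104 = 777, q_4 = 1*110 + 17 = 127.
  i=5: a_5=4, p_5 = 4*777 + 673 = 3781, q_5 = 4*127 + 110 = 618.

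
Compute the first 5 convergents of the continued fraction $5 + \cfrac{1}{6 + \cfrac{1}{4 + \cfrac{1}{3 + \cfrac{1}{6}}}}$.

Using the convergent recurrence p_i = a_i*p_{i-1} + p_{i-2}, q_i = a_i*q_{i-1} + q_{i-2} with p_{-2}=0, p_{-1}=1, q_{-2}=1, q_{-1}=0:
  i=0: a_0=5, p_0 = 5*1 + 0 = 5, q_0 = 5*0 + 1 = 1.
  i=1: a_1=6, p_1 = 6*5 + 1 = 31, q_1 = 6*1 + 0 = 6.
  i=2: a_2=4, p_2 = 4*31 + 5 = 129, q_2 = 4*6 + 1 = 25.
  i=3: a_3=3, p_3 = 3*129 + 31 = 418, q_3 = 3*25 + 6 = 81.
  i=4: a_4=6, p_4 = 6*418 + 129 = 2637, q_4 = 6*81 + 25 = 511.

5/1, 31/6, 129/25, 418/81, 2637/511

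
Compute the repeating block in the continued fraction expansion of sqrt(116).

Write x_i = (sqrt(116) + m_i)/d_i with (m_0, d_0) = (0, 1). a_0 = floor(sqrt(116)) = 10, since 10^2 = 100 <= 116 < 121 = 11^2.
Iterate m_{i+1} = d_i*a_i - m_i, d_{i+1} = (116 - m_{i+1}^2)/d_i, a_{i+1} = floor((a_0 + m_{i+1})/d_{i+1}):
  m_1 = 1*10 - 0 = 10, d_1 = (116 - 10^2)/1 = 16/1 = 16, a_1 = floor((10 + 10)/16) = 1.
  m_2 = 16*1 - 10 = 6, d_2 = (116 - 6^2)/16 = 80/16 = 5, a_2 = floor((10 + 6)/5) = 3.
  m_3 = 5*3 - 6 = 9, d_3 = (116 - 9^2)/5 = 35/5 = 7, a_3 = floor((10 + 9)/7) = 2.
  m_4 = 7*2 - 9 = 5, d_4 = (116 - 5^2)/7 = 91/7 = 13, a_4 = floor((10 + 5)/13) = 1.
  m_5 = 13*1 - 5 = 8, d_5 = (116 - 8^2)/13 = 52/13 = 4, a_5 = floor((10 + 8)/4) = 4.
  m_6 = 4*4 - 8 = 8, d_6 = (116 - 8^2)/4 = 52/4 = 13, a_6 = floor((10 + 8)/13) = 1.
  m_7 = 13*1 - 8 = 5, d_7 = (116 - 5^2)/13 = 91/13 = 7, a_7 = floor((10 + 5)/7) = 2.
  m_8 = 7*2 - 5 = 9, d_8 = (116 - 9^2)/7 = 35/7 = 5, a_8 = floor((10 + 9)/5) = 3.
  m_9 = 5*3 - 9 = 6, d_9 = (116 - 6^2)/5 = 80/5 = 16, a_9 = floor((10 + 6)/16) = 1.
  m_10 = 16*1 - 6 = 10, d_10 = (116 - 10^2)/16 = 16/16 = 1, a_10 = floor((10 + 10)/1) = 20.
  m_11 = 1*20 - 10 = 10, d_11 = (116 - 10^2)/1 = 16/1 = 16: (m_11, d_11) = (m_1, d_1) = (10, 16), so from here the quotients repeat a_1, ..., a_10; the period length is 10.
Hence the expansion of sqrt(116) is a_0 = 10 followed by the repeating block 1, 3, 2, 1, 4, 1, 2, 3, 1, 20 (period 10).

[10; (1, 3, 2, 1, 4, 1, 2, 3, 1, 20)]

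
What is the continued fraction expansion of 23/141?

[0; 6, 7, 1, 2]

Run the Euclidean algorithm on 23 and 141; the successive quotients are the partial quotients a_0, a_1, ... (each step inverts the fractional part left over by the previous one):
  23 = 0*141 + 23, so a_0 = 0.
  141 = 6*23 + 3, so a_1 = 6.
  23 = 7*3 + 2, so a_2 = 7.
  3 = 1*2 + 1, so a_3 = 1.
  2 = 2*1 + 0, so a_4 = 2.
The remainder reaches 0 after 5 divisions, so the expansion has 5 partial quotients, read off in order.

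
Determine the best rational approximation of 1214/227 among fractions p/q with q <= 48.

Expand x = 1214/227 as a continued fraction with the Euclidean algorithm:
  1214 = 5*227 + 79, so a_0 = 5.
  227 = 2*79 + 69, so a_1 = 2.
  79 = 1*69 + 10, so a_2 = 1.
  69 = 6*10 + 9, so a_3 = 6.
  10 = 1*9 + 1, so a_4 = 1.
  9 = 9*1 + 0, so a_5 = 9.
so x = [5; 2, 1, 6, 1, 9].
Convergents (p_i = a_i*p_{i-1} + p_{i-2}, q_i = a_i*q_{i-1} + q_{i-2} with p_{-2}=0, p_{-1}=1, q_{-2}=1, q_{-1}=0), until the denominator exceeds 48:
  i=0: a_0=5, p_0 = 5*1 + 0 = 5, q_0 = 5*0 + 1 = 1.
  i=1: a_1=2, p_1 = 2*5 + 1 = 11, q_1 = 2*1 + 0 = 2.
  i=2: a_2=1, p_2 = 1*11 + 5 = 16, q_2 = 1*2 + 1 = 3.
  i=3: a_3=6, p_3 = 6*16 + 11 = 107, q_3 = 6*3 + 2 = 20.
  i=4: a_4=1, p_4 = 1*107 + 16 = 123, q_4 = 1*20 + 3 = 23.
  i=5: a_5=9, p_5 = 9*123 + 107 = 1214, q_5 = 9*23 + 20 = 227.
q_5 = 227 > 48, so the last convergent with denominator <= 48 is p_4/q_4 = 123/23.
The closest fraction with denominator <= 48 is either p_4/q_4 or the intermediate fraction (k*p_4 + p_3)/(k*q_4 + q_3) with the largest k >= 1 whose denominator stays <= 48; these approach x as k grows, and every other convergent or intermediate fraction in range is farther away.
Largest k: floor((48 - q_3)/q_4) = floor((48 - 20)/23) = 1.
That gives (1*123 + 107)/(1*23 + 20) = 230/43.
Compare the errors: |x - 123/23| = |1214*23 - 123*227|/(227*23) = 1/5221, and |x - 230/43| = |1214*43 - 230*227|/(227*43) = 8/9761.
Cross-multiplying, 1*9761 = 9761 < 41768 = 8*5221, so 1/5221 is smaller: the convergent 123/23 is closer to x than 230/43.

123/23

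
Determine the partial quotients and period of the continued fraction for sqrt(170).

Write x_i = (sqrt(170) + m_i)/d_i with (m_0, d_0) = (0, 1). a_0 = floor(sqrt(170)) = 13, since 13^2 = 169 <= 170 < 196 = 14^2.
Iterate m_{i+1} = d_i*a_i - m_i, d_{i+1} = (170 - m_{i+1}^2)/d_i, a_{i+1} = floor((a_0 + m_{i+1})/d_{i+1}):
  m_1 = 1*13 - 0 = 13, d_1 = (170 - 13^2)/1 = 1/1 = 1, a_1 = floor((13 + 13)/1) = 26.
  m_2 = 1*26 - 13 = 13, d_2 = (170 - 13^2)/1 = 1/1 = 1: (m_2, d_2) = (m_1, d_1) = (13, 1), so from here the quotient a_1 repeats; the period length is 1.
Hence the expansion of sqrt(170) is a_0 = 13 followed by the repeating block 26 (period 1).

[13; (26)]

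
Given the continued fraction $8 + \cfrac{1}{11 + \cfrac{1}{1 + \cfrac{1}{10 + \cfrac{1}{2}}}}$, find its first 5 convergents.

8/1, 89/11, 97/12, 1059/131, 2215/274

Using the convergent recurrence p_i = a_i*p_{i-1} + p_{i-2}, q_i = a_i*q_{i-1} + q_{i-2} with p_{-2}=0, p_{-1}=1, q_{-2}=1, q_{-1}=0:
  i=0: a_0=8, p_0 = 8*1 + 0 = 8, q_0 = 8*0 + 1 = 1.
  i=1: a_1=11, p_1 = 11*8 + 1 = 89, q_1 = 11*1 + 0 = 11.
  i=2: a_2=1, p_2 = 1*89 + 8 = 97, q_2 = 1*11 + 1 = 12.
  i=3: a_3=10, p_3 = 10*97 + 89 = 1059, q_3 = 10*12 + 11 = 131.
  i=4: a_4=2, p_4 = 2*1059 + 97 = 2215, q_4 = 2*131 + 12 = 274.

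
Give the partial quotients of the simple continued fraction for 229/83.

[2; 1, 3, 6, 1, 2]

Run the Euclidean algorithm on 229 and 83; the successive quotients are the partial quotients a_0, a_1, ... (each step inverts the fractional part left over by the previous one):
  229 = 2*83 + 63, so a_0 = 2.
  83 = 1*63 + 20, so a_1 = 1.
  63 = 3*20 + 3, so a_2 = 3.
  20 = 6*3 + 2, so a_3 = 6.
  3 = 1*2 + 1, so a_4 = 1.
  2 = 2*1 + 0, so a_5 = 2.
The remainder reaches 0 after 6 divisions, so the expansion has 6 partial quotients, read off in order.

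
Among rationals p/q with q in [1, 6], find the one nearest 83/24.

7/2

Expand x = 83/24 as a continued fraction with the Euclidean algorithm:
  83 = 3*24 + 11, so a_0 = 3.
  24 = 2*11 + 2, so a_1 = 2.
  11 = 5*2 + 1, so a_2 = 5.
  2 = 2*1 + 0, so a_3 = 2.
so x = [3; 2, 5, 2].
Convergents (p_i = a_i*p_{i-1} + p_{i-2}, q_i = a_i*q_{i-1} + q_{i-2} with p_{-2}=0, p_{-1}=1, q_{-2}=1, q_{-1}=0), until the denominator exceeds 6:
  i=0: a_0=3, p_0 = 3*1 + 0 = 3, q_0 = 3*0 + 1 = 1.
  i=1: a_1=2, p_1 = 2*3 + 1 = 7, q_1 = 2*1 + 0 = 2.
  i=2: a_2=5, p_2 = 5*7 + 3 = 38, q_2 = 5*2 + 1 = 11.
q_2 = 11 > 6, so the last convergent with denominator <= 6 is p_1/q_1 = 7/2.
The closest fraction with denominator <= 6 is either p_1/q_1 or the intermediate fraction (k*p_1 + p_0)/(k*q_1 + q_0) with the largest k >= 1 whose denominator stays <= 6; these approach x as k grows, and every other convergent or intermediate fraction in range is farther away.
Largest k: floor((6 - q_0)/q_1) = floor((6 - 1)/2) = 2.
That gives (2*7 + 3)/(2*2 + 1) = 17/5.
Compare the errors: |x - 7/2| = |83*2 - 7*24|/(24*2) = 2/48, and |x - 17/5| = |83*5 - 17*24|/(24*5) = 7/120.
Cross-multiplying, 2*120 = 240 < 336 = 7*48, so 2/48 is smaller: the convergent 7/2 is closer to x than 17/5.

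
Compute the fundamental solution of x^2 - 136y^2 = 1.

First expand sqrt(136) as a continued fraction. With x_i = (sqrt(136) + m_i)/d_i and (m_0, d_0) = (0, 1): a_0 = floor(sqrt(136)) = 11, since 11^2 = 121 <= 136 < 144 = 12^2.
Iterate m_{i+1} = d_i*a_i - m_i, d_{i+1} = (136 - m_{i+1}^2)/d_i, a_{i+1} = floor((a_0 + m_{i+1})/d_{i+1}):
  m_1 = 1*11 - 0 = 11, d_1 = (136 - 11^2)/1 = 15/1 = 15, a_1 = floor((11 + 11)/15) = 1.
  m_2 = 15*1 - 11 = 4, d_2 = (136 - 4^2)/15 = 120/15 = 8, a_2 = floor((11 + 4)/8) = 1.
  m_3 = 8*1 - 4 = 4, d_3 = (136 - 4^2)/8 = 120/8 = 15, a_3 = floor((11 + 4)/15) = 1.
  m_4 = 15*1 - 4 = 11, d_4 = (136 - 11^2)/15 = 15/15 = 1, a_4 = floor((11 + 11)/1) = 22.
  m_5 = 1*22 - 11 = 11, d_5 = (136 - 11^2)/1 = 15/1 = 15: (m_5, d_5) = (m_1, d_1) = (11, 15), so from here the quotients repeat a_1, ..., a_4; the period length is 4.
So sqrt(136) = [11; (1, 1, 1, 22)] with period length k = 4.
k is even, so the fundamental solution of x^2 - 136y^2 = 1 is (p_{k-1}, q_{k-1}) = (p_3, q_3); compute convergents through index 3.
Convergents (p_i = a_i*p_{i-1} + p_{i-2}, q_i = a_i*q_{i-1} + q_{i-2} with p_{-2}=0, p_{-1}=1, q_{-2}=1, q_{-1}=0):
  i=0: a_0=11, p_0 = 11*1 + 0 = 11, q_0 = 11*0 + 1 = 1.
  i=1: a_1=1, p_1 = 1*11 + 1 = 12, q_1 = 1*1 + 0 = 1.
  i=2: a_2=1, p_2 = 1*12 + 11 = 23, q_2 = 1*1 + 1 = 2.
  i=3: a_3=1, p_3 = 1*23 + 12 = 35, q_3 = 1*2 + 1 = 3.
Check: 35^2 - 136*3^2 = 1225 - 1224 = 1, so (x, y) = (35, 3) solves the equation, and by the theorem it is the least positive solution.

(x, y) = (35, 3)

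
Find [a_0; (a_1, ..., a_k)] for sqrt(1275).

Write x_i = (sqrt(1275) + m_i)/d_i with (m_0, d_0) = (0, 1). a_0 = floor(sqrt(1275)) = 35, since 35^2 = 1225 <= 1275 < 1296 = 36^2.
Iterate m_{i+1} = d_i*a_i - m_i, d_{i+1} = (1275 - m_{i+1}^2)/d_i, a_{i+1} = floor((a_0 + m_{i+1})/d_{i+1}):
  m_1 = 1*35 - 0 = 35, d_1 = (1275 - 35^2)/1 = 50/1 = 50, a_1 = floor((35 + 35)/50) = 1.
  m_2 = 50*1 - 35 = 15, d_2 = (1275 - 15^2)/50 = 1050/50 = 21, a_2 = floor((35 + 15)/21) = 2.
  m_3 = 21*2 - 15 = 27, d_3 = (1275 - 27^2)/21 = 546/21 = 26, a_3 = floor((35 + 27)/26) = 2.
  m_4 = 26*2 - 27 = 25, d_4 = (1275 - 25^2)/26 = 650/26 = 25, a_4 = floor((35 + 25)/25) = 2.
  m_5 = 25*2 - 25 = 25, d_5 = (1275 - 25^2)/25 = 650/25 = 26, a_5 = floor((35 + 25)/26) = 2.
  m_6 = 26*2 - 25 = 27, d_6 = (1275 - 27^2)/26 = 546/26 = 21, a_6 = floor((35 + 27)/21) = 2.
  m_7 = 21*2 - 27 = 15, d_7 = (1275 - 15^2)/21 = 1050/21 = 50, a_7 = floor((35 + 15)/50) = 1.
  m_8 = 50*1 - 15 = 35, d_8 = (1275 - 35^2)/50 = 50/50 = 1, a_8 = floor((35 + 35)/1) = 70.
  m_9 = 1*70 - 35 = 35, d_9 = (1275 - 35^2)/1 = 50/1 = 50: (m_9, d_9) = (m_1, d_1) = (35, 50), so from here the quotients repeat a_1, ..., a_8; the period length is 8.
Hence the expansion of sqrt(1275) is a_0 = 35 followed by the repeating block 1, 2, 2, 2, 2, 2, 1, 70 (period 8).

[35; (1, 2, 2, 2, 2, 2, 1, 70)]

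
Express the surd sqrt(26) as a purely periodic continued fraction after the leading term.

[5; (10)]

Write x_i = (sqrt(26) + m_i)/d_i with (m_0, d_0) = (0, 1). a_0 = floor(sqrt(26)) = 5, since 5^2 = 25 <= 26 < 36 = 6^2.
Iterate m_{i+1} = d_i*a_i - m_i, d_{i+1} = (26 - m_{i+1}^2)/d_i, a_{i+1} = floor((a_0 + m_{i+1})/d_{i+1}):
  m_1 = 1*5 - 0 = 5, d_1 = (26 - 5^2)/1 = 1/1 = 1, a_1 = floor((5 + 5)/1) = 10.
  m_2 = 1*10 - 5 = 5, d_2 = (26 - 5^2)/1 = 1/1 = 1: (m_2, d_2) = (m_1, d_1) = (5, 1), so from here the quotient a_1 repeats; the period length is 1.
Hence the expansion of sqrt(26) is a_0 = 5 followed by the repeating block 10 (period 1).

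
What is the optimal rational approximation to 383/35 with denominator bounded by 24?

197/18

Expand x = 383/35 as a continued fraction with the Euclidean algorithm:
  383 = 10*35 + 33, so a_0 = 10.
  35 = 1*33 + 2, so a_1 = 1.
  33 = 16*2 + 1, so a_2 = 16.
  2 = 2*1 + 0, so a_3 = 2.
so x = [10; 1, 16, 2].
Convergents (p_i = a_i*p_{i-1} + p_{i-2}, q_i = a_i*q_{i-1} + q_{i-2} with p_{-2}=0, p_{-1}=1, q_{-2}=1, q_{-1}=0), until the denominator exceeds 24:
  i=0: a_0=10, p_0 = 10*1 + 0 = 10, q_0 = 10*0 + 1 = 1.
  i=1: a_1=1, p_1 = 1*10 + 1 = 11, q_1 = 1*1 + 0 = 1.
  i=2: a_2=16, p_2 = 16*11 + 10 = 186, q_2 = 16*1 + 1 = 17.
  i=3: a_3=2, p_3 = 2*186 + 11 = 383, q_3 = 2*17 + 1 = 35.
q_3 = 35 > 24, so the last convergent with denominator <= 24 is p_2/q_2 = 186/17.
The closest fraction with denominator <= 24 is either p_2/q_2 or the intermediate fraction (k*p_2 + p_1)/(k*q_2 + q_1) with the largest k >= 1 whose denominator stays <= 24; these approach x as k grows, and every other convergent or intermediate fraction in range is farther away.
Largest k: floor((24 - q_1)/q_2) = floor((24 - 1)/17) = 1.
That gives (1*186 + 11)/(1*17 + 1) = 197/18.
Compare the errors: |x - 186/17| = |383*17 - 186*35|/(35*17) = 1/595, and |x - 197/18| = |383*18 - 197*35|/(35*18) = 1/630.
Cross-multiplying, 1*595 = 595 < 630 = 1*630, so 1/630 is smaller: the intermediate fraction 197/18 is closer to x than 186/17.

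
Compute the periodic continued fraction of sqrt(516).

Write x_i = (sqrt(516) + m_i)/d_i with (m_0, d_0) = (0, 1). a_0 = floor(sqrt(516)) = 22, since 22^2 = 484 <= 516 < 529 = 23^2.
Iterate m_{i+1} = d_i*a_i - m_i, d_{i+1} = (516 - m_{i+1}^2)/d_i, a_{i+1} = floor((a_0 + m_{i+1})/d_{i+1}):
  m_1 = 1*22 - 0 = 22, d_1 = (516 - 22^2)/1 = 32/1 = 32, a_1 = floor((22 + 22)/32) = 1.
  m_2 = 32*1 - 22 = 10, d_2 = (516 - 10^2)/32 = 416/32 = 13, a_2 = floor((22 + 10)/13) = 2.
  m_3 = 13*2 - 10 = 16, d_3 = (516 - 16^2)/13 = 260/13 = 20, a_3 = floor((22 + 16)/20) = 1.
  m_4 = 20*1 - 16 = 4, d_4 = (516 - 4^2)/20 = 500/20 = 25, a_4 = floor((22 + 4)/25) = 1.
  m_5 = 25*1 - 4 = 21, d_5 = (516 - 21^2)/25 = 75/25 = 3, a_5 = floor((22 + 21)/3) = 14.
  m_6 = 3*14 - 21 = 21, d_6 = (516 - 21^2)/3 = 75/3 = 25, a_6 = floor((22 + 21)/25) = 1.
  m_7 = 25*1 - 21 = 4, d_7 = (516 - 4^2)/25 = 500/25 = 20, a_7 = floor((22 + 4)/20) = 1.
  m_8 = 20*1 - 4 = 16, d_8 = (516 - 16^2)/20 = 260/20 = 13, a_8 = floor((22 + 16)/13) = 2.
  m_9 = 13*2 - 16 = 10, d_9 = (516 - 10^2)/13 = 416/13 = 32, a_9 = floor((22 + 10)/32) = 1.
  m_10 = 32*1 - 10 = 22, d_10 = (516 - 22^2)/32 = 32/32 = 1, a_10 = floor((22 + 22)/1) = 44.
  m_11 = 1*44 - 22 = 22, d_11 = (516 - 22^2)/1 = 32/1 = 32: (m_11, d_11) = (m_1, d_1) = (22, 32), so from here the quotients repeat a_1, ..., a_10; the period length is 10.
Hence the expansion of sqrt(516) is a_0 = 22 followed by the repeating block 1, 2, 1, 1, 14, 1, 1, 2, 1, 44 (period 10).

[22; (1, 2, 1, 1, 14, 1, 1, 2, 1, 44)]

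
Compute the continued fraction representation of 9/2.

[4; 2]

Run the Euclidean algorithm on 9 and 2; the successive quotients are the partial quotients a_0, a_1, ... (each step inverts the fractional part left over by the previous one):
  9 = 4*2 + 1, so a_0 = 4.
  2 = 2*1 + 0, so a_1 = 2.
The remainder reaches 0 after 2 divisions, so the expansion has 2 partial quotients, read off in order.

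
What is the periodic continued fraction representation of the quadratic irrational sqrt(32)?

Write x_i = (sqrt(32) + m_i)/d_i with (m_0, d_0) = (0, 1). a_0 = floor(sqrt(32)) = 5, since 5^2 = 25 <= 32 < 36 = 6^2.
Iterate m_{i+1} = d_i*a_i - m_i, d_{i+1} = (32 - m_{i+1}^2)/d_i, a_{i+1} = floor((a_0 + m_{i+1})/d_{i+1}):
  m_1 = 1*5 - 0 = 5, d_1 = (32 - 5^2)/1 = 7/1 = 7, a_1 = floor((5 + 5)/7) = 1.
  m_2 = 7*1 - 5 = 2, d_2 = (32 - 2^2)/7 = 28/7 = 4, a_2 = floor((5 + 2)/4) = 1.
  m_3 = 4*1 - 2 = 2, d_3 = (32 - 2^2)/4 = 28/4 = 7, a_3 = floor((5 + 2)/7) = 1.
  m_4 = 7*1 - 2 = 5, d_4 = (32 - 5^2)/7 = 7/7 = 1, a_4 = floor((5 + 5)/1) = 10.
  m_5 = 1*10 - 5 = 5, d_5 = (32 - 5^2)/1 = 7/1 = 7: (m_5, d_5) = (m_1, d_1) = (5, 7), so from here the quotients repeat a_1, ..., a_4; the period length is 4.
Hence the expansion of sqrt(32) is a_0 = 5 followed by the repeating block 1, 1, 1, 10 (period 4).

[5; (1, 1, 1, 10)]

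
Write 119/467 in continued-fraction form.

[0; 3, 1, 12, 4, 2]

Run the Euclidean algorithm on 119 and 467; the successive quotients are the partial quotients a_0, a_1, ... (each step inverts the fractional part left over by the previous one):
  119 = 0*467 + 119, so a_0 = 0.
  467 = 3*119 + 110, so a_1 = 3.
  119 = 1*110 + 9, so a_2 = 1.
  110 = 12*9 + 2, so a_3 = 12.
  9 = 4*2 + 1, so a_4 = 4.
  2 = 2*1 + 0, so a_5 = 2.
The remainder reaches 0 after 6 divisions, so the expansion has 6 partial quotients, read off in order.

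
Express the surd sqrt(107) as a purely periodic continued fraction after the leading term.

[10; (2, 1, 9, 1, 2, 20)]

Write x_i = (sqrt(107) + m_i)/d_i with (m_0, d_0) = (0, 1). a_0 = floor(sqrt(107)) = 10, since 10^2 = 100 <= 107 < 121 = 11^2.
Iterate m_{i+1} = d_i*a_i - m_i, d_{i+1} = (107 - m_{i+1}^2)/d_i, a_{i+1} = floor((a_0 + m_{i+1})/d_{i+1}):
  m_1 = 1*10 - 0 = 10, d_1 = (107 - 10^2)/1 = 7/1 = 7, a_1 = floor((10 + 10)/7) = 2.
  m_2 = 7*2 - 10 = 4, d_2 = (107 - 4^2)/7 = 91/7 = 13, a_2 = floor((10 + 4)/13) = 1.
  m_3 = 13*1 - 4 = 9, d_3 = (107 - 9^2)/13 = 26/13 = 2, a_3 = floor((10 + 9)/2) = 9.
  m_4 = 2*9 - 9 = 9, d_4 = (107 - 9^2)/2 = 26/2 = 13, a_4 = floor((10 + 9)/13) = 1.
  m_5 = 13*1 - 9 = 4, d_5 = (107 - 4^2)/13 = 91/13 = 7, a_5 = floor((10 + 4)/7) = 2.
  m_6 = 7*2 - 4 = 10, d_6 = (107 - 10^2)/7 = 7/7 = 1, a_6 = floor((10 + 10)/1) = 20.
  m_7 = 1*20 - 10 = 10, d_7 = (107 - 10^2)/1 = 7/1 = 7: (m_7, d_7) = (m_1, d_1) = (10, 7), so from here the quotients repeat a_1, ..., a_6; the period length is 6.
Hence the expansion of sqrt(107) is a_0 = 10 followed by the repeating block 2, 1, 9, 1, 2, 20 (period 6).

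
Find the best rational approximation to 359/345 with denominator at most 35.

Expand x = 359/345 as a continued fraction with the Euclidean algorithm:
  359 = 1*345 + 14, so a_0 = 1.
  345 = 24*14 + 9, so a_1 = 24.
  14 = 1*9 + 5, so a_2 = 1.
  9 = 1*5 + 4, so a_3 = 1.
  5 = 1*4 + 1, so a_4 = 1.
  4 = 4*1 + 0, so a_5 = 4.
so x = [1; 24, 1, 1, 1, 4].
Convergents (p_i = a_i*p_{i-1} + p_{i-2}, q_i = a_i*q_{i-1} + q_{i-2} with p_{-2}=0, p_{-1}=1, q_{-2}=1, q_{-1}=0), until the denominator exceeds 35:
  i=0: a_0=1, p_0 = 1*1 + 0 = 1, q_0 = 1*0 + 1 = 1.
  i=1: a_1=24, p_1 = 24*1 + 1 = 25, q_1 = 24*1 + 0 = 24.
  i=2: a_2=1, p_2 = 1*25 + 1 = 26, q_2 = 1*24 + 1 = 25.
  i=3: a_3=1, p_3 = 1*26 + 25 = 51, q_3 = 1*25 + 24 = 49.
q_3 = 49 > 35, so the last convergent with denominator <= 35 is p_2/q_2 = 26/25.
The closest fraction with denominator <= 35 is either p_2/q_2 or the intermediate fraction (k*p_2 + p_1)/(k*q_2 + q_1) with the largest k >= 1 whose denominator stays <= 35; these approach x as k grows, and every other convergent or intermediate fraction in range is farther away.
Largest k: floor((35 - q_1)/q_2) = floor((35 - 24)/25) = 0.
Since k = 0, no intermediate fraction beyond p_2/q_2 has denominator <= 35, so the convergent 26/25 is the closest (its error is |359*25 - 26*345|/(345*25) = 5/8625).

26/25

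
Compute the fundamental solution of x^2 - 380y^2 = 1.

First expand sqrt(380) as a continued fraction. With x_i = (sqrt(380) + m_i)/d_i and (m_0, d_0) = (0, 1): a_0 = floor(sqrt(380)) = 19, since 19^2 = 361 <= 380 < 400 = 20^2.
Iterate m_{i+1} = d_i*a_i - m_i, d_{i+1} = (380 - m_{i+1}^2)/d_i, a_{i+1} = floor((a_0 + m_{i+1})/d_{i+1}):
  m_1 = 1*19 - 0 = 19, d_1 = (380 - 19^2)/1 = 19/1 = 19, a_1 = floor((19 + 19)/19) = 2.
  m_2 = 19*2 - 19 = 19, d_2 = (380 - 19^2)/19 = 19/19 = 1, a_2 = floor((19 + 19)/1) = 38.
  m_3 = 1*38 - 19 = 19, d_3 = (380 - 19^2)/1 = 19/1 = 19: (m_3, d_3) = (m_1, d_1) = (19, 19), so from here the quotients repeat a_1, a_2; the period length is 2.
So sqrt(380) = [19; (2, 38)] with period length k = 2.
k is even, so the fundamental solution of x^2 - 380y^2 = 1 is (p_{k-1}, q_{k-1}) = (p_1, q_1); compute convergents through index 1.
Convergents (p_i = a_i*p_{i-1} + p_{i-2}, q_i = a_i*q_{i-1} + q_{i-2} with p_{-2}=0, p_{-1}=1, q_{-2}=1, q_{-1}=0):
  i=0: a_0=19, p_0 = 19*1 + 0 = 19, q_0 = 19*0 + 1 = 1.
  i=1: a_1=2, p_1 = 2*19 + 1 = 39, q_1 = 2*1 + 0 = 2.
Check: 39^2 - 380*2^2 = 1521 - 1520 = 1, so (x, y) = (39, 2) solves the equation, and by the theorem it is the least positive solution.

(x, y) = (39, 2)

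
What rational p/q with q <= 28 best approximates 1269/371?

65/19

Expand x = 1269/371 as a continued fraction with the Euclidean algorithm:
  1269 = 3*371 + 156, so a_0 = 3.
  371 = 2*156 + 59, so a_1 = 2.
  156 = 2*59 + 38, so a_2 = 2.
  59 = 1*38 + 21, so a_3 = 1.
  38 = 1*21 + 17, so a_4 = 1.
  21 = 1*17 + 4, so a_5 = 1.
  17 = 4*4 + 1, so a_6 = 4.
  4 = 4*1 + 0, so a_7 = 4.
so x = [3; 2, 2, 1, 1, 1, 4, 4].
Convergents (p_i = a_i*p_{i-1} + p_{i-2}, q_i = a_i*q_{i-1} + q_{i-2} with p_{-2}=0, p_{-1}=1, q_{-2}=1, q_{-1}=0), until the denominator exceeds 28:
  i=0: a_0=3, p_0 = 3*1 + 0 = 3, q_0 = 3*0 + 1 = 1.
  i=1: a_1=2, p_1 = 2*3 + 1 = 7, q_1 = 2*1 + 0 = 2.
  i=2: a_2=2, p_2 = 2*7 + 3 = 17, q_2 = 2*2 + 1 = 5.
  i=3: a_3=1, p_3 = 1*17 + 7 = 24, q_3 = 1*5 + 2 = 7.
  i=4: a_4=1, p_4 = 1*24 + 17 = 41, q_4 = 1*7 + 5 = 12.
  i=5: a_5=1, p_5 = 1*41 + 24 = 65, q_5 = 1*12 + 7 = 19.
  i=6: a_6=4, p_6 = 4*65 + 41 = 301, q_6 = 4*19 + 12 = 88.
q_6 = 88 > 28, so the last convergent with denominator <= 28 is p_5/q_5 = 65/19.
The closest fraction with denominator <= 28 is either p_5/q_5 or the intermediate fraction (k*p_5 + p_4)/(k*q_5 + q_4) with the largest k >= 1 whose denominator stays <= 28; these approach x as k grows, and every other convergent or intermediate fraction in range is farther away.
Largest k: floor((28 - q_4)/q_5) = floor((28 - 12)/19) = 0.
Since k = 0, no intermediate fraction beyond p_5/q_5 has denominator <= 28, so the convergent 65/19 is the closest (its error is |1269*19 - 65*371|/(371*19) = 4/7049).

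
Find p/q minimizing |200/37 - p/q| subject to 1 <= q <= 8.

27/5

Expand x = 200/37 as a continued fraction with the Euclidean algorithm:
  200 = 5*37 + 15, so a_0 = 5.
  37 = 2*15 + 7, so a_1 = 2.
  15 = 2*7 + 1, so a_2 = 2.
  7 = 7*1 + 0, so a_3 = 7.
so x = [5; 2, 2, 7].
Convergents (p_i = a_i*p_{i-1} + p_{i-2}, q_i = a_i*q_{i-1} + q_{i-2} with p_{-2}=0, p_{-1}=1, q_{-2}=1, q_{-1}=0), until the denominator exceeds 8:
  i=0: a_0=5, p_0 = 5*1 + 0 = 5, q_0 = 5*0 + 1 = 1.
  i=1: a_1=2, p_1 = 2*5 + 1 = 11, q_1 = 2*1 + 0 = 2.
  i=2: a_2=2, p_2 = 2*11 + 5 = 27, q_2 = 2*2 + 1 = 5.
  i=3: a_3=7, p_3 = 7*27 + 11 = 200, q_3 = 7*5 + 2 = 37.
q_3 = 37 > 8, so the last convergent with denominator <= 8 is p_2/q_2 = 27/5.
The closest fraction with denominator <= 8 is either p_2/q_2 or the intermediate fraction (k*p_2 + p_1)/(k*q_2 + q_1) with the largest k >= 1 whose denominator stays <= 8; these approach x as k grows, and every other convergent or intermediate fraction in range is farther away.
Largest k: floor((8 - q_1)/q_2) = floor((8 - 2)/5) = 1.
That gives (1*27 + 11)/(1*5 + 2) = 38/7.
Compare the errors: |x - 27/5| = |200*5 - 27*37|/(37*5) = 1/185, and |x - 38/7| = |200*7 - 38*37|/(37*7) = 6/259.
Cross-multiplying, 1*259 = 259 < 1110 = 6*185, so 1/185 is smaller: the convergent 27/5 is closer to x than 38/7.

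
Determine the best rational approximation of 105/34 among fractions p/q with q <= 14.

Expand x = 105/34 as a continued fraction with the Euclidean algorithm:
  105 = 3*34 + 3, so a_0 = 3.
  34 = 11*3 + 1, so a_1 = 11.
  3 = 3*1 + 0, so a_2 = 3.
so x = [3; 11, 3].
Convergents (p_i = a_i*p_{i-1} + p_{i-2}, q_i = a_i*q_{i-1} + q_{i-2} with p_{-2}=0, p_{-1}=1, q_{-2}=1, q_{-1}=0), until the denominator exceeds 14:
  i=0: a_0=3, p_0 = 3*1 + 0 = 3, q_0 = 3*0 + 1 = 1.
  i=1: a_1=11, p_1 = 11*3 + 1 = 34, q_1 = 11*1 + 0 = 11.
  i=2: a_2=3, p_2 = 3*34 + 3 = 105, q_2 = 3*11 + 1 = 34.
q_2 = 34 > 14, so the last convergent with denominator <= 14 is p_1/q_1 = 34/11.
The closest fraction with denominator <= 14 is either p_1/q_1 or the intermediate fraction (k*p_1 + p_0)/(k*q_1 + q_0) with the largest k >= 1 whose denominator stays <= 14; these approach x as k grows, and every other convergent or intermediate fraction in range is farther away.
Largest k: floor((14 - q_0)/q_1) = floor((14 - 1)/11) = 1.
That gives (1*34 + 3)/(1*11 + 1) = 37/12.
Compare the errors: |x - 34/11| = |105*11 - 34*34|/(34*11) = 1/374, and |x - 37/12| = |105*12 - 37*34|/(34*12) = 2/408.
Cross-multiplying, 1*408 = 408 < 748 = 2*374, so 1/374 is smaller: the convergent 34/11 is closer to x than 37/12.

34/11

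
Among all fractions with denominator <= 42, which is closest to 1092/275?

135/34

Expand x = 1092/275 as a continued fraction with the Euclidean algorithm:
  1092 = 3*275 + 267, so a_0 = 3.
  275 = 1*267 + 8, so a_1 = 1.
  267 = 33*8 + 3, so a_2 = 33.
  8 = 2*3 + 2, so a_3 = 2.
  3 = 1*2 + 1, so a_4 = 1.
  2 = 2*1 + 0, so a_5 = 2.
so x = [3; 1, 33, 2, 1, 2].
Convergents (p_i = a_i*p_{i-1} + p_{i-2}, q_i = a_i*q_{i-1} + q_{i-2} with p_{-2}=0, p_{-1}=1, q_{-2}=1, q_{-1}=0), until the denominator exceeds 42:
  i=0: a_0=3, p_0 = 3*1 + 0 = 3, q_0 = 3*0 + 1 = 1.
  i=1: a_1=1, p_1 = 1*3 + 1 = 4, q_1 = 1*1 + 0 = 1.
  i=2: a_2=33, p_2 = 33*4 + 3 = 135, q_2 = 33*1 + 1 = 34.
  i=3: a_3=2, p_3 = 2*135 + 4 = 274, q_3 = 2*34 + 1 = 69.
q_3 = 69 > 42, so the last convergent with denominator <= 42 is p_2/q_2 = 135/34.
The closest fraction with denominator <= 42 is either p_2/q_2 or the intermediate fraction (k*p_2 + p_1)/(k*q_2 + q_1) with the largest k >= 1 whose denominator stays <= 42; these approach x as k grows, and every other convergent or intermediate fraction in range is farther away.
Largest k: floor((42 - q_1)/q_2) = floor((42 - 1)/34) = 1.
That gives (1*135 + 4)/(1*34 + 1) = 139/35.
Compare the errors: |x - 135/34| = |1092*34 - 135*275|/(275*34) = 3/9350, and |x - 139/35| = |1092*35 - 139*275|/(275*35) = 5/9625.
Cross-multiplying, 3*9625 = 28875 < 46750 = 5*9350, so 3/9350 is smaller: the convergent 135/34 is closer to x than 139/35.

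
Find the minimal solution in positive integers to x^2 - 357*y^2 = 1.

First expand sqrt(357) as a continued fraction. With x_i = (sqrt(357) + m_i)/d_i and (m_0, d_0) = (0, 1): a_0 = floor(sqrt(357)) = 18, since 18^2 = 324 <= 357 < 361 = 19^2.
Iterate m_{i+1} = d_i*a_i - m_i, d_{i+1} = (357 - m_{i+1}^2)/d_i, a_{i+1} = floor((a_0 + m_{i+1})/d_{i+1}):
  m_1 = 1*18 - 0 = 18, d_1 = (357 - 18^2)/1 = 33/1 = 33, a_1 = floor((18 + 18)/33) = 1.
  m_2 = 33*1 - 18 = 15, d_2 = (357 - 15^2)/33 = 132/33 = 4, a_2 = floor((18 + 15)/4) = 8.
  m_3 = 4*8 - 15 = 17, d_3 = (357 - 17^2)/4 = 68/4 = 17, a_3 = floor((18 + 17)/17) = 2.
  m_4 = 17*2 - 17 = 17, d_4 = (357 - 17^2)/17 = 68/17 = 4, a_4 = floor((18 + 17)/4) = 8.
  m_5 = 4*8 - 17 = 15, d_5 = (357 - 15^2)/4 = 132/4 = 33, a_5 = floor((18 + 15)/33) = 1.
  m_6 = 33*1 - 15 = 18, d_6 = (357 - 18^2)/33 = 33/33 = 1, a_6 = floor((18 + 18)/1) = 36.
  m_7 = 1*36 - 18 = 18, d_7 = (357 - 18^2)/1 = 33/1 = 33: (m_7, d_7) = (m_1, d_1) = (18, 33), so from here the quotients repeat a_1, ..., a_6; the period length is 6.
So sqrt(357) = [18; (1, 8, 2, 8, 1, 36)] with period length k = 6.
k is even, so the fundamental solution of x^2 - 357y^2 = 1 is (p_{k-1}, q_{k-1}) = (p_5, q_5); compute convergents through index 5.
Convergents (p_i = a_i*p_{i-1} + p_{i-2}, q_i = a_i*q_{i-1} + q_{i-2} with p_{-2}=0, p_{-1}=1, q_{-2}=1, q_{-1}=0):
  i=0: a_0=18, p_0 = 18*1 + 0 = 18, q_0 = 18*0 + 1 = 1.
  i=1: a_1=1, p_1 = 1*18 + 1 = 19, q_1 = 1*1 + 0 = 1.
  i=2: a_2=8, p_2 = 8*19 + 18 = 170, q_2 = 8*1 + 1 = 9.
  i=3: a_3=2, p_3 = 2*170 + 19 = 359, q_3 = 2*9 + 1 = 19.
  i=4: a_4=8, p_4 = 8*359 + 170 = 3042, q_4 = 8*19 + 9 = 161.
  i=5: a_5=1, p_5 = 1*3042 + 359 = 3401, q_5 = 1*161 + 19 = 180.
Check: 3401^2 - 357*180^2 = 11566801 - 11566800 = 1, so (x, y) = (3401, 180) solves the equation, and by the theorem it is the least positive solution.

(x, y) = (3401, 180)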